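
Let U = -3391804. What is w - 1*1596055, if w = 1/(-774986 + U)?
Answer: -6650426013451/4166790 ≈ -1.5961e+6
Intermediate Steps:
w = -1/4166790 (w = 1/(-774986 - 3391804) = 1/(-4166790) = -1/4166790 ≈ -2.3999e-7)
w - 1*1596055 = -1/4166790 - 1*1596055 = -1/4166790 - 1596055 = -6650426013451/4166790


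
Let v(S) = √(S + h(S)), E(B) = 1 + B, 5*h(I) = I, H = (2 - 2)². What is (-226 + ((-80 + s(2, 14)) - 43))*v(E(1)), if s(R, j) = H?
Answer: -698*√15/5 ≈ -540.67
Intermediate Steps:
H = 0 (H = 0² = 0)
s(R, j) = 0
h(I) = I/5
v(S) = √30*√S/5 (v(S) = √(S + S/5) = √(6*S/5) = √30*√S/5)
(-226 + ((-80 + s(2, 14)) - 43))*v(E(1)) = (-226 + ((-80 + 0) - 43))*(√30*√(1 + 1)/5) = (-226 + (-80 - 43))*(√30*√2/5) = (-226 - 123)*(2*√15/5) = -698*√15/5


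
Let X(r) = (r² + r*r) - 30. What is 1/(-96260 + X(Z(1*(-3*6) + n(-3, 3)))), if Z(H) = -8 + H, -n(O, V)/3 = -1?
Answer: -1/95232 ≈ -1.0501e-5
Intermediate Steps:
n(O, V) = 3 (n(O, V) = -3*(-1) = 3)
X(r) = -30 + 2*r² (X(r) = (r² + r²) - 30 = 2*r² - 30 = -30 + 2*r²)
1/(-96260 + X(Z(1*(-3*6) + n(-3, 3)))) = 1/(-96260 + (-30 + 2*(-8 + (1*(-3*6) + 3))²)) = 1/(-96260 + (-30 + 2*(-8 + (1*(-18) + 3))²)) = 1/(-96260 + (-30 + 2*(-8 + (-18 + 3))²)) = 1/(-96260 + (-30 + 2*(-8 - 15)²)) = 1/(-96260 + (-30 + 2*(-23)²)) = 1/(-96260 + (-30 + 2*529)) = 1/(-96260 + (-30 + 1058)) = 1/(-96260 + 1028) = 1/(-95232) = -1/95232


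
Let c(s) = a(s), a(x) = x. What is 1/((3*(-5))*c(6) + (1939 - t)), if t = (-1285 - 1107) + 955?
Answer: 1/3286 ≈ 0.00030432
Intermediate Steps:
t = -1437 (t = -2392 + 955 = -1437)
c(s) = s
1/((3*(-5))*c(6) + (1939 - t)) = 1/((3*(-5))*6 + (1939 - 1*(-1437))) = 1/(-15*6 + (1939 + 1437)) = 1/(-90 + 3376) = 1/3286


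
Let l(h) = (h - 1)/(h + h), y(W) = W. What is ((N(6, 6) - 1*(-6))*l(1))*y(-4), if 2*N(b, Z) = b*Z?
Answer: 0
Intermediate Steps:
N(b, Z) = Z*b/2 (N(b, Z) = (b*Z)/2 = (Z*b)/2 = Z*b/2)
l(h) = (-1 + h)/(2*h) (l(h) = (-1 + h)/((2*h)) = (-1 + h)*(1/(2*h)) = (-1 + h)/(2*h))
((N(6, 6) - 1*(-6))*l(1))*y(-4) = (((1/2)*6*6 - 1*(-6))*((1/2)*(-1 + 1)/1))*(-4) = ((18 + 6)*((1/2)*1*0))*(-4) = (24*0)*(-4) = 0*(-4) = 0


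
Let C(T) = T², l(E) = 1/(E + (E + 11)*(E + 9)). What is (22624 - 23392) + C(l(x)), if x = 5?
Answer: -40274687/52441 ≈ -768.00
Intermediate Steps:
l(E) = 1/(E + (9 + E)*(11 + E)) (l(E) = 1/(E + (11 + E)*(9 + E)) = 1/(E + (9 + E)*(11 + E)))
(22624 - 23392) + C(l(x)) = (22624 - 23392) + (1/(99 + 5² + 21*5))² = -768 + (1/(99 + 25 + 105))² = -768 + (1/229)² = -768 + 1/52441 = -40274687/52441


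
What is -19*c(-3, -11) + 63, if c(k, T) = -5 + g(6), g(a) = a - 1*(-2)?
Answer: 6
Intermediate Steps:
g(a) = 2 + a (g(a) = a + 2 = 2 + a)
c(k, T) = 3 (c(k, T) = -5 + (2 + 6) = -5 + 8 = 3)
-19*c(-3, -11) + 63 = -19*3 + 63 = -57 + 63 = 6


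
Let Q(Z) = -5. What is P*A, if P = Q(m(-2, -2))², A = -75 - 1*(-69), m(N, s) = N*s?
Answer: -150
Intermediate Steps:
A = -6 (A = -75 + 69 = -6)
P = 25 (P = (-5)² = 25)
P*A = 25*(-6) = -150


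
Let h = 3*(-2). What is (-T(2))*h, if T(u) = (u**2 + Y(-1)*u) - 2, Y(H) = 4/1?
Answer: 60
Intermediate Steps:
Y(H) = 4 (Y(H) = 4*1 = 4)
h = -6
T(u) = -2 + u**2 + 4*u (T(u) = (u**2 + 4*u) - 2 = -2 + u**2 + 4*u)
(-T(2))*h = -(-2 + 2**2 + 4*2)*(-6) = -(-2 + 4 + 8)*(-6) = -1*10*(-6) = -10*(-6) = 60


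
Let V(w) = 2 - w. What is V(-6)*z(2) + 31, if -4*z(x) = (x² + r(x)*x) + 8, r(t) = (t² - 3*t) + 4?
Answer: -1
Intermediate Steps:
r(t) = 4 + t² - 3*t
z(x) = -2 - x²/4 - x*(4 + x² - 3*x)/4 (z(x) = -((x² + (4 + x² - 3*x)*x) + 8)/4 = -((x² + x*(4 + x² - 3*x)) + 8)/4 = -(8 + x² + x*(4 + x² - 3*x))/4 = -2 - x²/4 - x*(4 + x² - 3*x)/4)
V(-6)*z(2) + 31 = (2 - 1*(-6))*(-2 + (½)*2² - 1*2 - ¼*2³) + 31 = (2 + 6)*(-2 + (½)*4 - 2 - ¼*8) + 31 = 8*(-2 + 2 - 2 - 2) + 31 = 8*(-4) + 31 = -32 + 31 = -1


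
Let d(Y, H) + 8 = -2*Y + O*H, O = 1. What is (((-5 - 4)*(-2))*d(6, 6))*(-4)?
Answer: 1008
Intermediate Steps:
d(Y, H) = -8 + H - 2*Y (d(Y, H) = -8 + (-2*Y + 1*H) = -8 + (-2*Y + H) = -8 + (H - 2*Y) = -8 + H - 2*Y)
(((-5 - 4)*(-2))*d(6, 6))*(-4) = (((-5 - 4)*(-2))*(-8 + 6 - 2*6))*(-4) = ((-9*(-2))*(-8 + 6 - 12))*(-4) = (18*(-14))*(-4) = -252*(-4) = 1008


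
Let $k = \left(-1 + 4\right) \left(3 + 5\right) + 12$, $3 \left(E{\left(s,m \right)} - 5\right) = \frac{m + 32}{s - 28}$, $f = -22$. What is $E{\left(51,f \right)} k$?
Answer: $\frac{4260}{23} \approx 185.22$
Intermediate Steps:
$E{\left(s,m \right)} = 5 + \frac{32 + m}{3 \left(-28 + s\right)}$ ($E{\left(s,m \right)} = 5 + \frac{\left(m + 32\right) \frac{1}{s - 28}}{3} = 5 + \frac{\left(32 + m\right) \frac{1}{-28 + s}}{3} = 5 + \frac{\frac{1}{-28 + s} \left(32 + m\right)}{3} = 5 + \frac{32 + m}{3 \left(-28 + s\right)}$)
$k = 36$ ($k = 3 \cdot 8 + 12 = 24 + 12 = 36$)
$E{\left(51,f \right)} k = \frac{-388 - 22 + 15 \cdot 51}{3 \left(-28 + 51\right)} 36 = \frac{-388 - 22 + 765}{3 \cdot 23} \cdot 36 = \frac{1}{3} \cdot \frac{1}{23} \cdot 355 \cdot 36 = \frac{355}{69} \cdot 36 = \frac{4260}{23}$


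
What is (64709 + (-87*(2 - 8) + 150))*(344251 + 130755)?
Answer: 31056367286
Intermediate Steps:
(64709 + (-87*(2 - 8) + 150))*(344251 + 130755) = (64709 + (-87*(-6) + 150))*475006 = (64709 + (-29*(-18) + 150))*475006 = (64709 + (522 + 150))*475006 = (64709 + 672)*475006 = 65381*475006 = 31056367286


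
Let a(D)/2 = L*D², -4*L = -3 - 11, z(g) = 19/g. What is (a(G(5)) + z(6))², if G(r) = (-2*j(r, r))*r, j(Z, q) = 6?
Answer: 22867185961/36 ≈ 6.3520e+8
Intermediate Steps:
G(r) = -12*r (G(r) = (-2*6)*r = -12*r)
L = 7/2 (L = -(-3 - 11)/4 = -¼*(-14) = 7/2 ≈ 3.5000)
a(D) = 7*D² (a(D) = 2*(7*D²/2) = 7*D²)
(a(G(5)) + z(6))² = (7*(-12*5)² + 19/6)² = (7*(-60)² + 19*(⅙))² = (7*3600 + 19/6)² = (25200 + 19/6)² = (151219/6)² = 22867185961/36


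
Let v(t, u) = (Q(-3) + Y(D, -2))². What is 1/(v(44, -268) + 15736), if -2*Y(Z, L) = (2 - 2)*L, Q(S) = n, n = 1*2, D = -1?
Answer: 1/15740 ≈ 6.3532e-5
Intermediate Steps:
n = 2
Q(S) = 2
Y(Z, L) = 0 (Y(Z, L) = -(2 - 2)*L/2 = -0*L = -½*0 = 0)
v(t, u) = 4 (v(t, u) = (2 + 0)² = 2² = 4)
1/(v(44, -268) + 15736) = 1/(4 + 15736) = 1/15740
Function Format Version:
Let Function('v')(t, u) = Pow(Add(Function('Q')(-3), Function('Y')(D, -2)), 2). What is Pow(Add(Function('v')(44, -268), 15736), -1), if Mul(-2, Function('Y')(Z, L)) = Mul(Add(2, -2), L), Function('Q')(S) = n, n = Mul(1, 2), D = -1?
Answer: Rational(1, 15740) ≈ 6.3532e-5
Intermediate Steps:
n = 2
Function('Q')(S) = 2
Function('Y')(Z, L) = 0 (Function('Y')(Z, L) = Mul(Rational(-1, 2), Mul(Add(2, -2), L)) = Mul(Rational(-1, 2), Mul(0, L)) = Mul(Rational(-1, 2), 0) = 0)
Function('v')(t, u) = 4 (Function('v')(t, u) = Pow(Add(2, 0), 2) = Pow(2, 2) = 4)
Pow(Add(Function('v')(44, -268), 15736), -1) = Pow(Add(4, 15736), -1) = Pow(15740, -1) = Rational(1, 15740)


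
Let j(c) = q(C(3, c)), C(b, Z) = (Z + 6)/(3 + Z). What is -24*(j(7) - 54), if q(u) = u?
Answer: 6324/5 ≈ 1264.8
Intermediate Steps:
C(b, Z) = (6 + Z)/(3 + Z)
j(c) = (6 + c)/(3 + c)
-24*(j(7) - 54) = -24*((6 + 7)/(3 + 7) - 54) = -24*(13/10 - 54) = -24*(-527/10) = 6324/5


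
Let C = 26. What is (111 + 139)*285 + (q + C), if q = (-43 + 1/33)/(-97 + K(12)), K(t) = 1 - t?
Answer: 127014541/1782 ≈ 71276.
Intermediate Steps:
q = 709/1782 (q = (-43 + 1/33)/(-97 + (1 - 1*12)) = (-43 + 1/33)/(-97 + (1 - 12)) = -1418/(33*(-97 - 11)) = -1418/33/(-108) = -1418/33*(-1/108) = 709/1782 ≈ 0.39787)
(111 + 139)*285 + (q + C) = (111 + 139)*285 + (709/1782 + 26) = 250*285 + 47041/1782 = 71250 + 47041/1782 = 127014541/1782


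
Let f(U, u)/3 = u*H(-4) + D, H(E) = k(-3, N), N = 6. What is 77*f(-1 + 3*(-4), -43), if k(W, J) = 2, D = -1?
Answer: -20097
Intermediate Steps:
H(E) = 2
f(U, u) = -3 + 6*u (f(U, u) = 3*(u*2 - 1) = 3*(2*u - 1) = 3*(-1 + 2*u) = -3 + 6*u)
77*f(-1 + 3*(-4), -43) = 77*(-3 + 6*(-43)) = 77*(-3 - 258) = 77*(-261) = -20097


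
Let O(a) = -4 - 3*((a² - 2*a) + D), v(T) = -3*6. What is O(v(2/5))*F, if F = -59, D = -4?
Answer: 63248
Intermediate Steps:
v(T) = -18
O(a) = 8 - 3*a² + 6*a (O(a) = -4 - 3*((a² - 2*a) - 4) = -4 - 3*(-4 + a² - 2*a) = -4 + (12 - 3*a² + 6*a) = 8 - 3*a² + 6*a)
O(v(2/5))*F = (8 - 3*(-18)² + 6*(-18))*(-59) = (8 - 3*324 - 108)*(-59) = (8 - 972 - 108)*(-59) = -1072*(-59) = 63248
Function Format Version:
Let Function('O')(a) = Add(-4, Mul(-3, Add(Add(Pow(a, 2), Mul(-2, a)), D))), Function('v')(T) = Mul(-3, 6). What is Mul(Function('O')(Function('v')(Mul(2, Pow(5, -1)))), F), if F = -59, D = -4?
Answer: 63248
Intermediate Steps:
Function('v')(T) = -18
Function('O')(a) = Add(8, Mul(-3, Pow(a, 2)), Mul(6, a)) (Function('O')(a) = Add(-4, Mul(-3, Add(Add(Pow(a, 2), Mul(-2, a)), -4))) = Add(-4, Mul(-3, Add(-4, Pow(a, 2), Mul(-2, a)))) = Add(-4, Add(12, Mul(-3, Pow(a, 2)), Mul(6, a))) = Add(8, Mul(-3, Pow(a, 2)), Mul(6, a)))
Mul(Function('O')(Function('v')(Mul(2, Pow(5, -1)))), F) = Mul(Add(8, Mul(-3, Pow(-18, 2)), Mul(6, -18)), -59) = Mul(Add(8, Mul(-3, 324), -108), -59) = Mul(Add(8, -972, -108), -59) = Mul(-1072, -59) = 63248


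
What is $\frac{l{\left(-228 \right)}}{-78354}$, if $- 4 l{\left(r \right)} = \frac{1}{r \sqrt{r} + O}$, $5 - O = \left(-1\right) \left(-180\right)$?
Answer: $\frac{i}{313416 \left(- 175 i + 456 \sqrt{57}\right)} \approx -4.6989 \cdot 10^{-11} + 9.2439 \cdot 10^{-10} i$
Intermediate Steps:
$O = -175$ ($O = 5 - \left(-1\right) \left(-180\right) = 5 - 180 = -175$)
$l{\left(r \right)} = - \frac{1}{4 \left(-175 + r^{\frac{3}{2}}\right)}$ ($l{\left(r \right)} = - \frac{1}{4 \left(r \sqrt{r} - 175\right)} = - \frac{1}{4 \left(r^{\frac{3}{2}} - 175\right)} = - \frac{1}{4 \left(-175 + r^{\frac{3}{2}}\right)}$)
$\frac{l{\left(-228 \right)}}{-78354} = \frac{\left(-1\right) \frac{1}{-700 + 4 \left(-228\right)^{\frac{3}{2}}}}{-78354} = - \frac{1}{-700 + 4 \left(- 456 i \sqrt{57}\right)} \left(- \frac{1}{78354}\right) = - \frac{1}{-700 - 1824 i \sqrt{57}} \left(- \frac{1}{78354}\right) = \frac{1}{78354 \left(-700 - 1824 i \sqrt{57}\right)}$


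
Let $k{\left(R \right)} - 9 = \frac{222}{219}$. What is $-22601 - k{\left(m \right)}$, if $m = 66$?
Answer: $- \frac{1650604}{73} \approx -22611.0$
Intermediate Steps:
$k{\left(R \right)} = \frac{731}{73}$ ($k{\left(R \right)} = 9 + \frac{222}{219} = 9 + 222 \cdot \frac{1}{219} = 9 + \frac{74}{73} = \frac{731}{73}$)
$-22601 - k{\left(m \right)} = -22601 - \frac{731}{73} = - \frac{1650604}{73}$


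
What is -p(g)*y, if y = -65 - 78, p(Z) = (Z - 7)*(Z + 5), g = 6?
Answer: -1573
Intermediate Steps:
p(Z) = (-7 + Z)*(5 + Z)
y = -143
-p(g)*y = -(-35 + 6² - 2*6)*(-143) = -(-35 + 36 - 12)*(-143) = -(-11)*(-143) = -1*1573 = -1573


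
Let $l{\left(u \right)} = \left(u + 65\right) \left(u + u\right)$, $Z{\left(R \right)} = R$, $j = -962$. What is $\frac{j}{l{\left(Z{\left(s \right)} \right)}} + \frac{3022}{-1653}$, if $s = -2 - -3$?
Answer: $- \frac{110505}{12122} \approx -9.1161$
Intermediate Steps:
$s = 1$ ($s = -2 + 3 = 1$)
$l{\left(u \right)} = 2 u \left(65 + u\right)$ ($l{\left(u \right)} = \left(65 + u\right) 2 u = 2 u \left(65 + u\right)$)
$\frac{j}{l{\left(Z{\left(s \right)} \right)}} + \frac{3022}{-1653} = - \frac{962}{2 \cdot 1 \left(65 + 1\right)} + \frac{3022}{-1653} = - \frac{962}{2 \cdot 1 \cdot 66} + 3022 \left(- \frac{1}{1653}\right) = - \frac{962}{132} - \frac{3022}{1653} = \left(-962\right) \frac{1}{132} - \frac{3022}{1653} = - \frac{481}{66} - \frac{3022}{1653} = - \frac{110505}{12122}$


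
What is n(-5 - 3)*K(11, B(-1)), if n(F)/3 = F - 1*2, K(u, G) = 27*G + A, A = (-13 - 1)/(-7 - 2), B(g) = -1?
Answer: 2290/3 ≈ 763.33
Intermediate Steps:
A = 14/9 (A = -14/(-9) = -14*(-⅑) = 14/9 ≈ 1.5556)
K(u, G) = 14/9 + 27*G (K(u, G) = 27*G + 14/9 = 14/9 + 27*G)
n(F) = -6 + 3*F (n(F) = 3*(F - 1*2) = 3*(F - 2) = 3*(-2 + F) = -6 + 3*F)
n(-5 - 3)*K(11, B(-1)) = (-6 + 3*(-5 - 3))*(14/9 + 27*(-1)) = (-6 + 3*(-8))*(14/9 - 27) = (-6 - 24)*(-229/9) = -30*(-229/9) = 2290/3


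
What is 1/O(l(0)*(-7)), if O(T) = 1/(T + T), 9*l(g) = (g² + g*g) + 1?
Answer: -14/9 ≈ -1.5556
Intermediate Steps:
l(g) = ⅑ + 2*g²/9 (l(g) = ((g² + g*g) + 1)/9 = ((g² + g²) + 1)/9 = (2*g² + 1)/9 = (1 + 2*g²)/9 = ⅑ + 2*g²/9)
O(T) = 1/(2*T)
1/O(l(0)*(-7)) = 1/(1/(2*(((⅑ + (2/9)*0²)*(-7))))) = 1/(1/(2*(((⅑ + (2/9)*0)*(-7))))) = 1/(1/(2*(((⅑ + 0)*(-7))))) = 1/(1/(2*(((⅑)*(-7))))) = 1/(1/(2*(-7/9))) = 1/((½)*(-9/7)) = 1/(-9/14) = -14/9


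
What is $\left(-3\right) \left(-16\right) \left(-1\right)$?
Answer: $-48$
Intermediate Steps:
$\left(-3\right) \left(-16\right) \left(-1\right) = 48 \left(-1\right) = -48$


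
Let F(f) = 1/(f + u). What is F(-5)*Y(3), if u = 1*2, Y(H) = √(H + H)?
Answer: -√6/3 ≈ -0.81650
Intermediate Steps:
Y(H) = √2*√H (Y(H) = √(2*H) = √2*√H)
u = 2
F(f) = 1/(2 + f) (F(f) = 1/(f + 2) = 1/(2 + f))
F(-5)*Y(3) = (√2*√3)/(2 - 5) = √6/(-3) = -√6/3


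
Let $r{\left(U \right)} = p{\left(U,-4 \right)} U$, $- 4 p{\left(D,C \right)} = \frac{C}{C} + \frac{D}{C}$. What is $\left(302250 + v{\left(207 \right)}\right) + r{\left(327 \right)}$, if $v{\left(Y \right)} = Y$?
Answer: $\frac{4944933}{16} \approx 3.0906 \cdot 10^{5}$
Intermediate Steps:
$p{\left(D,C \right)} = - \frac{1}{4} - \frac{D}{4 C}$ ($p{\left(D,C \right)} = - \frac{\frac{C}{C} + \frac{D}{C}}{4} = - \frac{1 + \frac{D}{C}}{4} = - \frac{1}{4} - \frac{D}{4 C}$)
$r{\left(U \right)} = U \left(- \frac{1}{4} + \frac{U}{16}\right)$ ($r{\left(U \right)} = \frac{\left(-1\right) \left(-4\right) - U}{4 \left(-4\right)} U = \frac{1}{4} \left(- \frac{1}{4}\right) \left(4 - U\right) U = \left(- \frac{1}{4} + \frac{U}{16}\right) U = U \left(- \frac{1}{4} + \frac{U}{16}\right)$)
$\left(302250 + v{\left(207 \right)}\right) + r{\left(327 \right)} = \left(302250 + 207\right) + \frac{1}{16} \cdot 327 \left(-4 + 327\right) = 302457 + \frac{1}{16} \cdot 327 \cdot 323 = 302457 + \frac{105621}{16} = \frac{4944933}{16}$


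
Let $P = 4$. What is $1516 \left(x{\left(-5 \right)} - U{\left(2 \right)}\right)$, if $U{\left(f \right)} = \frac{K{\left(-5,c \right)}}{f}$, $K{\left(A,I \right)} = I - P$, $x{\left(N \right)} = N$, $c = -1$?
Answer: $-3790$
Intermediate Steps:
$K{\left(A,I \right)} = -4 + I$ ($K{\left(A,I \right)} = I - 4 = -4 + I$)
$U{\left(f \right)} = - \frac{5}{f}$ ($U{\left(f \right)} = \frac{-4 - 1}{f} = - \frac{5}{f}$)
$1516 \left(x{\left(-5 \right)} - U{\left(2 \right)}\right) = 1516 \left(-5 - - \frac{5}{2}\right) = 1516 \left(-5 + \frac{5}{2}\right) = 1516 \left(- \frac{5}{2}\right) = -3790$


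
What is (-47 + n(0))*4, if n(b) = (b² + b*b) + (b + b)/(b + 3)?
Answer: -188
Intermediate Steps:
n(b) = 2*b² + 2*b/(3 + b) (n(b) = (b² + b²) + (2*b)/(3 + b) = 2*b² + 2*b/(3 + b))
(-47 + n(0))*4 = (-47 + 2*0*(1 + 0² + 3*0)/(3 + 0))*4 = (-47 + 2*0*(1 + 0 + 0)/3)*4 = (-47 + 2*0*(⅓)*1)*4 = (-47 + 0)*4 = -47*4 = -188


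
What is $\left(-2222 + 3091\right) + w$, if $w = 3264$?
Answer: $4133$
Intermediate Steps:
$\left(-2222 + 3091\right) + w = \left(-2222 + 3091\right) + 3264 = 869 + 3264 = 4133$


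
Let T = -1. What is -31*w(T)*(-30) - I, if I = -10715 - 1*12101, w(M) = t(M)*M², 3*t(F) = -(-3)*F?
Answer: 21886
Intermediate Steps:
t(F) = F (t(F) = (-(-3)*F)/3 = (3*F)/3 = F)
w(M) = M³ (w(M) = M*M² = M³)
I = -22816 (I = -10715 - 12101 = -22816)
-31*w(T)*(-30) - I = -31*(-1)³*(-30) - 1*(-22816) = -31*(-1)*(-30) + 22816 = 31*(-30) + 22816 = -930 + 22816 = 21886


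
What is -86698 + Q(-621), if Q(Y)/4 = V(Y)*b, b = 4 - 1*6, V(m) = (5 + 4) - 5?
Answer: -86730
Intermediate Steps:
V(m) = 4 (V(m) = 9 - 5 = 4)
b = -2 (b = 4 - 6 = -2)
Q(Y) = -32 (Q(Y) = 4*(4*(-2)) = 4*(-8) = -32)
-86698 + Q(-621) = -86698 - 32 = -86730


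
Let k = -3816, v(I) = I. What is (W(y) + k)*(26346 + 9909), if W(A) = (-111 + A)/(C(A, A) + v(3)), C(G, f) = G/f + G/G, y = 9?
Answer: -139088682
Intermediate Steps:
C(G, f) = 1 + G/f (C(G, f) = G/f + 1 = 1 + G/f)
W(A) = -111/5 + A/5 (W(A) = (-111 + A)/((A + A)/A + 3) = (-111 + A)/((2*A)/A + 3) = (-111 + A)/(2 + 3) = (-111 + A)/5 = (-111 + A)*(1/5) = -111/5 + A/5)
(W(y) + k)*(26346 + 9909) = ((-111/5 + (1/5)*9) - 3816)*(26346 + 9909) = ((-111/5 + 9/5) - 3816)*36255 = (-102/5 - 3816)*36255 = -19182/5*36255 = -139088682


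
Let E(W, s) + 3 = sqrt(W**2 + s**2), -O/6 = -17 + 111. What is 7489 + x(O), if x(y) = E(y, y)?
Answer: 7486 + 564*sqrt(2) ≈ 8283.6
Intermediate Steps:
O = -564 (O = -6*(-17 + 111) = -6*94 = -564)
E(W, s) = -3 + sqrt(W**2 + s**2)
x(y) = -3 + sqrt(2)*sqrt(y**2) (x(y) = -3 + sqrt(y**2 + y**2) = -3 + sqrt(2*y**2) = -3 + sqrt(2)*sqrt(y**2))
7489 + x(O) = 7489 + (-3 + sqrt(2)*sqrt((-564)**2)) = 7489 + (-3 + sqrt(2)*sqrt(318096)) = 7489 + (-3 + sqrt(2)*564) = 7489 + (-3 + 564*sqrt(2)) = 7486 + 564*sqrt(2)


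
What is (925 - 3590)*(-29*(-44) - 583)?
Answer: -1846845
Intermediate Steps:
(925 - 3590)*(-29*(-44) - 583) = -2665*(1276 - 583) = -2665*693 = -1846845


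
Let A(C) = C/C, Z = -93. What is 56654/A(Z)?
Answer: 56654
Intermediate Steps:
A(C) = 1
56654/A(Z) = 56654/1 = 56654*1 = 56654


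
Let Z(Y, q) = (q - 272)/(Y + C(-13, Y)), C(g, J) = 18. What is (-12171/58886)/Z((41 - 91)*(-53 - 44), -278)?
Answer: 14812107/8096825 ≈ 1.8294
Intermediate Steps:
Z(Y, q) = (-272 + q)/(18 + Y) (Z(Y, q) = (q - 272)/(Y + 18) = (-272 + q)/(18 + Y))
(-12171/58886)/Z((41 - 91)*(-53 - 44), -278) = (-12171/58886)/(((-272 - 278)/(18 + (41 - 91)*(-53 - 44)))) = (-12171*1/58886)/((-550/(18 - 50*(-97)))) = -12171/(58886*(-550/(18 + 4850))) = -12171/(58886*(-550/4868)) = -12171/(58886*((1/4868)*(-550))) = -12171/(58886*(-275/2434)) = -12171/58886*(-2434/275) = 14812107/8096825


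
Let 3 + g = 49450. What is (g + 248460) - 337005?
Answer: -39098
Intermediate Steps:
g = 49447 (g = -3 + 49450 = 49447)
(g + 248460) - 337005 = (49447 + 248460) - 337005 = 297907 - 337005 = -39098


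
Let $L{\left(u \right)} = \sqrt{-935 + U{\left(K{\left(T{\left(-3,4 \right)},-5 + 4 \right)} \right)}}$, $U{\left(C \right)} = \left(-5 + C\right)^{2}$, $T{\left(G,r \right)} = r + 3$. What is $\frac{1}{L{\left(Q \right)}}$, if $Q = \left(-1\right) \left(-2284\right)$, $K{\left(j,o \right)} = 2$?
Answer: $- \frac{i \sqrt{926}}{926} \approx - 0.032862 i$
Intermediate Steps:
$T{\left(G,r \right)} = 3 + r$
$Q = 2284$
$L{\left(u \right)} = i \sqrt{926}$ ($L{\left(u \right)} = \sqrt{-935 + \left(-5 + 2\right)^{2}} = \sqrt{-935 + \left(-3\right)^{2}} = \sqrt{-935 + 9} = \sqrt{-926} = i \sqrt{926}$)
$\frac{1}{L{\left(Q \right)}} = \frac{1}{i \sqrt{926}} = - \frac{i \sqrt{926}}{926}$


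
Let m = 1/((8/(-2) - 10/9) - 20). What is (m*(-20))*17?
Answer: 1530/113 ≈ 13.540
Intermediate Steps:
m = -9/226 (m = 1/((8*(-1/2) - 10*1/9) - 20) = 1/((-4 - 10/9) - 20) = 1/(-46/9 - 20) = 1/(-226/9) = -9/226 ≈ -0.039823)
(m*(-20))*17 = -9/226*(-20)*17 = (90/113)*17 = 1530/113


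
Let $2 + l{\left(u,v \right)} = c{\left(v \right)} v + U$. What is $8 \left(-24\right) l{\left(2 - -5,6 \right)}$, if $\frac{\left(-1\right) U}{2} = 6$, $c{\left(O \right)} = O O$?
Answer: $-38784$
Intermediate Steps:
$c{\left(O \right)} = O^{2}$
$U = -12$ ($U = \left(-2\right) 6 = -12$)
$l{\left(u,v \right)} = -14 + v^{3}$ ($l{\left(u,v \right)} = -2 + \left(v^{2} v - 12\right) = -2 + \left(v^{3} - 12\right) = -2 + \left(-12 + v^{3}\right) = -14 + v^{3}$)
$8 \left(-24\right) l{\left(2 - -5,6 \right)} = 8 \left(-24\right) \left(-14 + 6^{3}\right) = - 192 \left(-14 + 216\right) = \left(-192\right) 202 = -38784$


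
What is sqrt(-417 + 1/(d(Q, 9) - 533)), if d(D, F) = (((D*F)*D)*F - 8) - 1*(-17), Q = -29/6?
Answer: I*sqrt(12490683101)/5473 ≈ 20.421*I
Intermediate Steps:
Q = -29/6 (Q = -29*1/6 = -29/6 ≈ -4.8333)
d(D, F) = 9 + D**2*F**2 (d(D, F) = ((F*D**2)*F - 8) + 17 = (D**2*F**2 - 8) + 17 = (-8 + D**2*F**2) + 17 = 9 + D**2*F**2)
sqrt(-417 + 1/(d(Q, 9) - 533)) = sqrt(-417 + 1/((9 + (-29/6)**2*9**2) - 533)) = sqrt(-417 + 1/((9 + (841/36)*81) - 533)) = sqrt(-417 + 1/((9 + 7569/4) - 533)) = sqrt(-417 + 1/(7605/4 - 533)) = sqrt(-417 + 1/(5473/4)) = sqrt(-417 + 4/5473) = sqrt(-2282237/5473) = I*sqrt(12490683101)/5473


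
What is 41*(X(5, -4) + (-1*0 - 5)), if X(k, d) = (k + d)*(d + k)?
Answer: -164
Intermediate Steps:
X(k, d) = (d + k)² (X(k, d) = (d + k)*(d + k) = (d + k)²)
41*(X(5, -4) + (-1*0 - 5)) = 41*((-4 + 5)² + (-1*0 - 5)) = 41*(1² + (0 - 5)) = 41*(1 - 5) = 41*(-4) = -164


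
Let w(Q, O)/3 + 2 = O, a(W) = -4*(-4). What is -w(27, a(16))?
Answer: -42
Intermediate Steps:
a(W) = 16
w(Q, O) = -6 + 3*O
-w(27, a(16)) = -(-6 + 3*16) = -(-6 + 48) = -1*42 = -42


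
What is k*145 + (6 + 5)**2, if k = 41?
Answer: 6066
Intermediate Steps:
k*145 + (6 + 5)**2 = 41*145 + (6 + 5)**2 = 5945 + 11**2 = 5945 + 121 = 6066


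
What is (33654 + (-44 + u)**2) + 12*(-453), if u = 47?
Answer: 28227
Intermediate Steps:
(33654 + (-44 + u)**2) + 12*(-453) = (33654 + (-44 + 47)**2) + 12*(-453) = (33654 + 3**2) - 5436 = (33654 + 9) - 5436 = 33663 - 5436 = 28227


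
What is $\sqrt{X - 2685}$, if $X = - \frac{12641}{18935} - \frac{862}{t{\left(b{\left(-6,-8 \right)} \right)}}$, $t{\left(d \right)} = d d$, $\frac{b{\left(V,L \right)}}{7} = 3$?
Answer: $\frac{i \sqrt{8672441038690}}{56805} \approx 51.842 i$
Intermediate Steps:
$b{\left(V,L \right)} = 21$ ($b{\left(V,L \right)} = 7 \cdot 3 = 21$)
$t{\left(d \right)} = d^{2}$
$X = - \frac{3128093}{1192905}$ ($X = - \frac{12641}{18935} - \frac{862}{21^{2}} = \left(-12641\right) \frac{1}{18935} - \frac{862}{441} = - \frac{12641}{18935} - \frac{862}{441} = - \frac{3128093}{1192905} \approx -2.6222$)
$\sqrt{X - 2685} = \sqrt{- \frac{3128093}{1192905} - 2685} = \sqrt{- \frac{3206078018}{1192905}} = \frac{i \sqrt{8672441038690}}{56805}$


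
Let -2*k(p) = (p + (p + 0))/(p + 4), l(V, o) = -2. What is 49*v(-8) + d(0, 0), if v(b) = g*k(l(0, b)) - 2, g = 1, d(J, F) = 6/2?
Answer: -46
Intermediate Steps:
d(J, F) = 3 (d(J, F) = 6*(1/2) = 3)
k(p) = -p/(4 + p) (k(p) = -(p + (p + 0))/(2*(p + 4)) = -(p + p)/(2*(4 + p)) = -2*p/(2*(4 + p)) = -p/(4 + p))
v(b) = -1 (v(b) = 1*(-1*(-2)/(4 - 2)) - 2 = 1*(-1*(-2)/2) - 2 = 1*(-1*(-2)*1/2) - 2 = 1*1 - 2 = 1 - 2 = -1)
49*v(-8) + d(0, 0) = 49*(-1) + 3 = -49 + 3 = -46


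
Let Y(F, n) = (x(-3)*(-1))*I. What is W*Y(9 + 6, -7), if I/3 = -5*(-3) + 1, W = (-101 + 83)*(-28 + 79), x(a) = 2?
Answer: 88128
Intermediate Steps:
W = -918 (W = -18*51 = -918)
I = 48 (I = 3*(-5*(-3) + 1) = 3*(15 + 1) = 3*16 = 48)
Y(F, n) = -96 (Y(F, n) = (2*(-1))*48 = -2*48 = -96)
W*Y(9 + 6, -7) = -918*(-96) = 88128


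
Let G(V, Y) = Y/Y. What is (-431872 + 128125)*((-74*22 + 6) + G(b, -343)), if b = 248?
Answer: 492373887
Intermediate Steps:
G(V, Y) = 1
(-431872 + 128125)*((-74*22 + 6) + G(b, -343)) = (-431872 + 128125)*((-74*22 + 6) + 1) = -303747*((-1628 + 6) + 1) = -303747*(-1622 + 1) = -303747*(-1621) = 492373887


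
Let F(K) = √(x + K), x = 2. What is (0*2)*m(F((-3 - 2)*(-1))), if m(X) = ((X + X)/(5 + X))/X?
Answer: 0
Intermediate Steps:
F(K) = √(2 + K)
m(X) = 2/(5 + X) (m(X) = ((2*X)/(5 + X))/X = (2*X/(5 + X))/X = 2/(5 + X))
(0*2)*m(F((-3 - 2)*(-1))) = (0*2)*(2/(5 + √(2 + (-3 - 2)*(-1)))) = 0*(2/(5 + √(2 - 5*(-1)))) = 0*(2/(5 + √(2 + 5))) = 0*(2/(5 + √7)) = 0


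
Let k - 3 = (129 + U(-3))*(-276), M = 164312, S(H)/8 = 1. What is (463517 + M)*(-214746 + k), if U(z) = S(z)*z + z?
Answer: -152496524955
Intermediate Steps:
S(H) = 8 (S(H) = 8*1 = 8)
U(z) = 9*z (U(z) = 8*z + z = 9*z)
k = -28149 (k = 3 + (129 + 9*(-3))*(-276) = 3 + (129 - 27)*(-276) = 3 + 102*(-276) = 3 - 28152 = -28149)
(463517 + M)*(-214746 + k) = (463517 + 164312)*(-214746 - 28149) = 627829*(-242895) = -152496524955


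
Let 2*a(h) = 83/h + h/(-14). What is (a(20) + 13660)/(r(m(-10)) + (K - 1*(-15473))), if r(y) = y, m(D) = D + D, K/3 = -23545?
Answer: -3825181/15450960 ≈ -0.24757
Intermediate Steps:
K = -70635 (K = 3*(-23545) = -70635)
a(h) = -h/28 + 83/(2*h) (a(h) = (83/h + h/(-14))/2 = (83/h + h*(-1/14))/2 = (83/h - h/14)/2 = -h/28 + 83/(2*h))
m(D) = 2*D
(a(20) + 13660)/(r(m(-10)) + (K - 1*(-15473))) = ((1/28)*(1162 - 1*20²)/20 + 13660)/(2*(-10) + (-70635 - 1*(-15473))) = ((1/28)*(1/20)*(1162 - 1*400) + 13660)/(-20 + (-70635 + 15473)) = ((1/28)*(1/20)*(1162 - 400) + 13660)/(-20 - 55162) = ((1/28)*(1/20)*762 + 13660)/(-55182) = (381/280 + 13660)*(-1/55182) = (3825181/280)*(-1/55182) = -3825181/15450960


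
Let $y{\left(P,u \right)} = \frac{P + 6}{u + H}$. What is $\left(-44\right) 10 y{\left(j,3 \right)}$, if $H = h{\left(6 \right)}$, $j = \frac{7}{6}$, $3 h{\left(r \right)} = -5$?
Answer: $-2365$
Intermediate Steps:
$h{\left(r \right)} = - \frac{5}{3}$ ($h{\left(r \right)} = \frac{1}{3} \left(-5\right) = - \frac{5}{3}$)
$j = \frac{7}{6}$ ($j = 7 \cdot \frac{1}{6} = \frac{7}{6} \approx 1.1667$)
$H = - \frac{5}{3} \approx -1.6667$
$y{\left(P,u \right)} = \frac{6 + P}{- \frac{5}{3} + u}$ ($y{\left(P,u \right)} = \frac{P + 6}{u - \frac{5}{3}} = \frac{6 + P}{- \frac{5}{3} + u}$)
$\left(-44\right) 10 y{\left(j,3 \right)} = \left(-44\right) 10 \frac{3 \left(6 + \frac{7}{6}\right)}{-5 + 3 \cdot 3} = - 440 \cdot 3 \frac{1}{-5 + 9} \cdot \frac{43}{6} = - 440 \cdot 3 \cdot \frac{1}{4} \cdot \frac{43}{6} = \left(-440\right) \frac{43}{8} = -2365$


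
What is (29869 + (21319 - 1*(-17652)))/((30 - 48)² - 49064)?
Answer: -3442/2437 ≈ -1.4124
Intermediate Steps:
(29869 + (21319 - 1*(-17652)))/((30 - 48)² - 49064) = (29869 + (21319 + 17652))/((-18)² - 49064) = (29869 + 38971)/(324 - 49064) = 68840/(-48740) = 68840*(-1/48740) = -3442/2437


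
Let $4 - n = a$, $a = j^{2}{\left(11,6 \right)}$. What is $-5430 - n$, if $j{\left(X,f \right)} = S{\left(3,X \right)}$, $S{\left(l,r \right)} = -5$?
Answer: $-5409$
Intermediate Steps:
$j{\left(X,f \right)} = -5$
$a = 25$ ($a = \left(-5\right)^{2} = 25$)
$n = -21$ ($n = 4 - 25 = -21$)
$-5430 - n = -5430 - -21 = -5430 + 21 = -5409$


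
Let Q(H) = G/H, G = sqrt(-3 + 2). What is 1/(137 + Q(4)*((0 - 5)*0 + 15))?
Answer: 2192/300529 - 60*I/300529 ≈ 0.0072938 - 0.00019965*I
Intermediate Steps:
G = I (G = sqrt(-1) = I ≈ 1.0*I)
Q(H) = I/H
1/(137 + Q(4)*((0 - 5)*0 + 15)) = 1/(137 + (I/4)*((0 - 5)*0 + 15)) = 1/(137 + (I*(1/4))*(-5*0 + 15)) = 1/(137 + (I/4)*(0 + 15)) = 1/(137 + (I/4)*15) = 1/(137 + 15*I/4) = 16*(137 - 15*I/4)/300529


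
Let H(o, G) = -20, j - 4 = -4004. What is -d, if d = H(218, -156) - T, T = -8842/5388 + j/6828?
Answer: 27244171/1532886 ≈ 17.773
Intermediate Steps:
j = -4000 (j = 4 - 4004 = -4000)
T = -3413549/1532886 (T = -8842/5388 - 4000/6828 = -8842*1/5388 - 4000*1/6828 = -4421/2694 - 1000/1707 = -3413549/1532886 ≈ -2.2269)
d = -27244171/1532886 (d = -20 - 1*(-3413549/1532886) = -20 + 3413549/1532886 = -27244171/1532886 ≈ -17.773)
-d = -1*(-27244171/1532886) = 27244171/1532886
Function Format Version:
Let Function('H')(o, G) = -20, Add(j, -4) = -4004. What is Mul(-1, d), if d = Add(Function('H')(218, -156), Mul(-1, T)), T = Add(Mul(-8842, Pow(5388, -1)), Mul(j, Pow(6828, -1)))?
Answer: Rational(27244171, 1532886) ≈ 17.773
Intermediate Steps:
j = -4000 (j = Add(4, -4004) = -4000)
T = Rational(-3413549, 1532886) (T = Add(Mul(-8842, Pow(5388, -1)), Mul(-4000, Pow(6828, -1))) = Add(Mul(-8842, Rational(1, 5388)), Mul(-4000, Rational(1, 6828))) = Add(Rational(-4421, 2694), Rational(-1000, 1707)) = Rational(-3413549, 1532886) ≈ -2.2269)
d = Rational(-27244171, 1532886) (d = Add(-20, Mul(-1, Rational(-3413549, 1532886))) = Add(-20, Rational(3413549, 1532886)) = Rational(-27244171, 1532886) ≈ -17.773)
Mul(-1, d) = Mul(-1, Rational(-27244171, 1532886)) = Rational(27244171, 1532886)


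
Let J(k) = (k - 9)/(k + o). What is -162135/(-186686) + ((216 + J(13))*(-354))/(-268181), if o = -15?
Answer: 57624111051/50065638166 ≈ 1.1510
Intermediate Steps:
J(k) = (-9 + k)/(-15 + k) (J(k) = (k - 9)/(k - 15) = (-9 + k)/(-15 + k))
-162135/(-186686) + ((216 + J(13))*(-354))/(-268181) = -162135/(-186686) + ((216 + (-9 + 13)/(-15 + 13))*(-354))/(-268181) = -162135*(-1/186686) + ((216 + 4/(-2))*(-354))*(-1/268181) = 162135/186686 + ((216 - ½*4)*(-354))*(-1/268181) = 162135/186686 + ((216 - 2)*(-354))*(-1/268181) = 162135/186686 + (214*(-354))*(-1/268181) = 162135/186686 - 75756*(-1/268181) = 162135/186686 + 75756/268181 = 57624111051/50065638166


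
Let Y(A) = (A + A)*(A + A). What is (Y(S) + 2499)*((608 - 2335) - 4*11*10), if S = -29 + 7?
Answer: -9610645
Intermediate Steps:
S = -22
Y(A) = 4*A² (Y(A) = (2*A)*(2*A) = 4*A²)
(Y(S) + 2499)*((608 - 2335) - 4*11*10) = (4*(-22)² + 2499)*((608 - 2335) - 4*11*10) = (4*484 + 2499)*(-1727 - 44*10) = (1936 + 2499)*(-1727 - 440) = 4435*(-2167) = -9610645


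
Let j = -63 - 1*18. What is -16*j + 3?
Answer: 1299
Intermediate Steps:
j = -81 (j = -63 - 18 = -81)
-16*j + 3 = -16*(-81) + 3 = 1296 + 3 = 1299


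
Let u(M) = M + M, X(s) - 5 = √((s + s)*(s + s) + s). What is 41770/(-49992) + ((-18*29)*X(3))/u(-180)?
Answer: 40084/6249 + 29*√39/20 ≈ 15.470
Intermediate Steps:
X(s) = 5 + √(s + 4*s²) (X(s) = 5 + √((s + s)*(s + s) + s) = 5 + √((2*s)*(2*s) + s) = 5 + √(4*s² + s) = 5 + √(s + 4*s²))
u(M) = 2*M
41770/(-49992) + ((-18*29)*X(3))/u(-180) = 41770/(-49992) + ((-18*29)*(5 + √(3*(1 + 4*3))))/((2*(-180))) = 41770*(-1/49992) - 522*(5 + √(3*(1 + 12)))/(-360) = -20885/24996 - 522*(5 + √(3*13))*(-1/360) = -20885/24996 - 522*(5 + √39)*(-1/360) = -20885/24996 + (-2610 - 522*√39)*(-1/360) = -20885/24996 + (29/4 + 29*√39/20) = 40084/6249 + 29*√39/20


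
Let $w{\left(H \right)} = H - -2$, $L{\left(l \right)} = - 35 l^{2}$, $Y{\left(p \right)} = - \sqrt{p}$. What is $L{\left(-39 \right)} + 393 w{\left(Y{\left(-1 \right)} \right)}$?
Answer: $-52449 - 393 i \approx -52449.0 - 393.0 i$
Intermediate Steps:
$w{\left(H \right)} = 2 + H$ ($w{\left(H \right)} = H + 2 = 2 + H$)
$L{\left(-39 \right)} + 393 w{\left(Y{\left(-1 \right)} \right)} = - 35 \left(-39\right)^{2} + 393 \left(2 - \sqrt{-1}\right) = \left(-35\right) 1521 + 393 \left(2 - i\right) = -53235 + \left(786 - 393 i\right) = -52449 - 393 i$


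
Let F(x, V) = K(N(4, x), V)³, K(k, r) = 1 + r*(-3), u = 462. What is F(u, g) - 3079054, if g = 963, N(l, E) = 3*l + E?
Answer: -24090570126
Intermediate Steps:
N(l, E) = E + 3*l
K(k, r) = 1 - 3*r
F(x, V) = (1 - 3*V)³
F(u, g) - 3079054 = -(-1 + 3*963)³ - 3079054 = -(-1 + 2889)³ - 3079054 = -1*2888³ - 3079054 = -1*24087491072 - 3079054 = -24087491072 - 3079054 = -24090570126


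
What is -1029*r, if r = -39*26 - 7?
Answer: 1050609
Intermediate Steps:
r = -1021 (r = -1014 - 7 = -1021)
-1029*r = -1029*(-1021) = 1050609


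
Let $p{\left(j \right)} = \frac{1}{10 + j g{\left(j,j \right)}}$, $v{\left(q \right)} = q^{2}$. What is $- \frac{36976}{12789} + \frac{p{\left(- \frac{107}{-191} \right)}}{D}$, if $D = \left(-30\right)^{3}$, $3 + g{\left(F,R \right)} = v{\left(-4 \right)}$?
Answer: $- \frac{366173599411}{126649467000} \approx -2.8912$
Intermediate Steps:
$g{\left(F,R \right)} = 13$ ($g{\left(F,R \right)} = -3 + \left(-4\right)^{2} = -3 + 16 = 13$)
$D = -27000$
$p{\left(j \right)} = \frac{1}{10 + 13 j}$ ($p{\left(j \right)} = \frac{1}{10 + j 13} = \frac{1}{10 + 13 j}$)
$- \frac{36976}{12789} + \frac{p{\left(- \frac{107}{-191} \right)}}{D} = - \frac{36976}{12789} + \frac{1}{\left(10 + 13 \left(- \frac{107}{-191}\right)\right) \left(-27000\right)} = \left(-36976\right) \frac{1}{12789} + \frac{1}{10 + 13 \left(\left(-107\right) \left(- \frac{1}{191}\right)\right)} \left(- \frac{1}{27000}\right) = - \frac{36976}{12789} + \frac{1}{10 + 13 \cdot \frac{107}{191}} \left(- \frac{1}{27000}\right) = - \frac{36976}{12789} + \frac{1}{10 + \frac{1391}{191}} \left(- \frac{1}{27000}\right) = - \frac{36976}{12789} + \frac{1}{\frac{3301}{191}} \left(- \frac{1}{27000}\right) = - \frac{36976}{12789} + \frac{191}{3301} \left(- \frac{1}{27000}\right) = - \frac{36976}{12789} - \frac{191}{89127000} = - \frac{366173599411}{126649467000}$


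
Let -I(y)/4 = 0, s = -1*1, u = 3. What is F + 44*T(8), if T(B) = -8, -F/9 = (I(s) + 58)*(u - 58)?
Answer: 28358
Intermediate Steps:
s = -1
I(y) = 0 (I(y) = -4*0 = 0)
F = 28710 (F = -9*(0 + 58)*(3 - 58) = -522*(-55) = -9*(-3190) = 28710)
F + 44*T(8) = 28710 + 44*(-8) = 28710 - 352 = 28358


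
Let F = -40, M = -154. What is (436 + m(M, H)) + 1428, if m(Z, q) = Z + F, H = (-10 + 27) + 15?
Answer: 1670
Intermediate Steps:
H = 32 (H = 17 + 15 = 32)
m(Z, q) = -40 + Z (m(Z, q) = Z - 40 = -40 + Z)
(436 + m(M, H)) + 1428 = (436 + (-40 - 154)) + 1428 = (436 - 194) + 1428 = 242 + 1428 = 1670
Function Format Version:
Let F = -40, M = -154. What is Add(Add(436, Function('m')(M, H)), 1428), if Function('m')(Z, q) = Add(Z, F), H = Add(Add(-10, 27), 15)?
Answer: 1670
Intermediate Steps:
H = 32 (H = Add(17, 15) = 32)
Function('m')(Z, q) = Add(-40, Z) (Function('m')(Z, q) = Add(Z, -40) = Add(-40, Z))
Add(Add(436, Function('m')(M, H)), 1428) = Add(Add(436, Add(-40, -154)), 1428) = Add(Add(436, -194), 1428) = Add(242, 1428) = 1670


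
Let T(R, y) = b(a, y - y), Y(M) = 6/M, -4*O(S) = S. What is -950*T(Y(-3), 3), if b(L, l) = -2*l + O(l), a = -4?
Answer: 0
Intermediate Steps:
O(S) = -S/4
b(L, l) = -9*l/4 (b(L, l) = -2*l - l/4 = -9*l/4)
T(R, y) = 0 (T(R, y) = -9*(y - y)/4 = -9/4*0 = 0)
-950*T(Y(-3), 3) = -950*0 = 0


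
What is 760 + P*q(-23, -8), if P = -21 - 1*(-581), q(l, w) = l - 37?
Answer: -32840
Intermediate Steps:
q(l, w) = -37 + l
P = 560 (P = -21 + 581 = 560)
760 + P*q(-23, -8) = 760 + 560*(-37 - 23) = 760 + 560*(-60) = 760 - 33600 = -32840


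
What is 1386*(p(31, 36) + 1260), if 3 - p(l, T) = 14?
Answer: 1731114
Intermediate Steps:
p(l, T) = -11 (p(l, T) = 3 - 1*14 = 3 - 14 = -11)
1386*(p(31, 36) + 1260) = 1386*(-11 + 1260) = 1386*1249 = 1731114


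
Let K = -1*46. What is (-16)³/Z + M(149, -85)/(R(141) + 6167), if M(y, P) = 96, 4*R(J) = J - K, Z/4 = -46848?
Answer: 56564/1516155 ≈ 0.037308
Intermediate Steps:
K = -46
Z = -187392 (Z = 4*(-46848) = -187392)
R(J) = 23/2 + J/4 (R(J) = (J - 1*(-46))/4 = (J + 46)/4 = (46 + J)/4 = 23/2 + J/4)
(-16)³/Z + M(149, -85)/(R(141) + 6167) = (-16)³/(-187392) + 96/((23/2 + (¼)*141) + 6167) = -4096*(-1/187392) + 96/((23/2 + 141/4) + 6167) = 4/183 + 96/(187/4 + 6167) = 4/183 + 96/(24855/4) = 4/183 + 96*(4/24855) = 4/183 + 128/8285 = 56564/1516155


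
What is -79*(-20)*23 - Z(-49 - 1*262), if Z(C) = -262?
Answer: 36602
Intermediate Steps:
-79*(-20)*23 - Z(-49 - 1*262) = -79*(-20)*23 - 1*(-262) = 1580*23 + 262 = 36340 + 262 = 36602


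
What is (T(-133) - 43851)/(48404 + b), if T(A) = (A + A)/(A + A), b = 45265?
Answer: -43850/93669 ≈ -0.46814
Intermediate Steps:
T(A) = 1 (T(A) = (2*A)/((2*A)) = (2*A)*(1/(2*A)) = 1)
(T(-133) - 43851)/(48404 + b) = (1 - 43851)/(48404 + 45265) = -43850/93669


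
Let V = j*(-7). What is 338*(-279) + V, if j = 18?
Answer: -94428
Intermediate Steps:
V = -126 (V = 18*(-7) = -126)
338*(-279) + V = 338*(-279) - 126 = -94302 - 126 = -94428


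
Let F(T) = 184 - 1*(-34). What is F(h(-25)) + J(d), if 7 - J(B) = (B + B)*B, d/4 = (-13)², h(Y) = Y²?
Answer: -913727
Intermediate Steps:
d = 676 (d = 4*(-13)² = 4*169 = 676)
J(B) = 7 - 2*B² (J(B) = 7 - (B + B)*B = 7 - 2*B*B = 7 - 2*B²)
F(T) = 218 (F(T) = 184 + 34 = 218)
F(h(-25)) + J(d) = 218 + (7 - 2*676²) = 218 + (7 - 2*456976) = 218 + (7 - 913952) = 218 - 913945 = -913727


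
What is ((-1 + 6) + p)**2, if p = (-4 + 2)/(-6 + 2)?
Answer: 121/4 ≈ 30.250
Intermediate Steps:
p = 1/2 (p = -2/(-4) = -2*(-1/4) = 1/2 ≈ 0.50000)
((-1 + 6) + p)**2 = ((-1 + 6) + 1/2)**2 = (5 + 1/2)**2 = (11/2)**2 = 121/4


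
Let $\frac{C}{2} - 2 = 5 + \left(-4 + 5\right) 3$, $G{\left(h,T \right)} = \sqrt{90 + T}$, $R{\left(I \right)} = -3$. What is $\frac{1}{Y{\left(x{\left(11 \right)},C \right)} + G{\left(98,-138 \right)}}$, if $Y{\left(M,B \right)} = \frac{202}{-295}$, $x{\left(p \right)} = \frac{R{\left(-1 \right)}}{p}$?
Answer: $- \frac{29795}{2109002} - \frac{87025 i \sqrt{3}}{1054501} \approx -0.014128 - 0.14294 i$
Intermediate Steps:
$x{\left(p \right)} = - \frac{3}{p}$
$C = 20$ ($C = 4 + 2 \left(5 + \left(-4 + 5\right) 3\right) = 4 + 2 \left(5 + 1 \cdot 3\right) = 4 + 2 \left(5 + 3\right) = 4 + 2 \cdot 8 = 4 + 16 = 20$)
$Y{\left(M,B \right)} = - \frac{202}{295}$ ($Y{\left(M,B \right)} = 202 \left(- \frac{1}{295}\right) = - \frac{202}{295}$)
$\frac{1}{Y{\left(x{\left(11 \right)},C \right)} + G{\left(98,-138 \right)}} = \frac{1}{- \frac{202}{295} + \sqrt{90 - 138}} = \frac{1}{- \frac{202}{295} + \sqrt{-48}} = \frac{1}{- \frac{202}{295} + 4 i \sqrt{3}}$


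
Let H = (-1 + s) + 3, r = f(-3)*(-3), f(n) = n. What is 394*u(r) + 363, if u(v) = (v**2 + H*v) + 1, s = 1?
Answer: 43309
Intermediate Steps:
r = 9 (r = -3*(-3) = 9)
H = 3 (H = (-1 + 1) + 3 = 0 + 3 = 3)
u(v) = 1 + v**2 + 3*v (u(v) = (v**2 + 3*v) + 1 = 1 + v**2 + 3*v)
394*u(r) + 363 = 394*(1 + 9**2 + 3*9) + 363 = 394*(1 + 81 + 27) + 363 = 394*109 + 363 = 42946 + 363 = 43309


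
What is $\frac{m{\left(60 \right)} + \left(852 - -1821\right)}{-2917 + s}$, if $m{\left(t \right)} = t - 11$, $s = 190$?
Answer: $- \frac{2722}{2727} \approx -0.99817$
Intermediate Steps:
$m{\left(t \right)} = -11 + t$
$\frac{m{\left(60 \right)} + \left(852 - -1821\right)}{-2917 + s} = \frac{\left(-11 + 60\right) + \left(852 - -1821\right)}{-2917 + 190} = \frac{49 + \left(852 + 1821\right)}{-2727} = \left(49 + 2673\right) \left(- \frac{1}{2727}\right) = 2722 \left(- \frac{1}{2727}\right) = - \frac{2722}{2727}$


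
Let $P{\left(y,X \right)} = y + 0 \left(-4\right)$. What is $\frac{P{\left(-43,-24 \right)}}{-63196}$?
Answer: $\frac{43}{63196} \approx 0.00068042$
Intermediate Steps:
$P{\left(y,X \right)} = y$ ($P{\left(y,X \right)} = y + 0 = y$)
$\frac{P{\left(-43,-24 \right)}}{-63196} = - \frac{43}{-63196} = \left(-43\right) \left(- \frac{1}{63196}\right) = \frac{43}{63196}$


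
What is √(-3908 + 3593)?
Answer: 3*I*√35 ≈ 17.748*I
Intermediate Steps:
√(-3908 + 3593) = √(-315) = 3*I*√35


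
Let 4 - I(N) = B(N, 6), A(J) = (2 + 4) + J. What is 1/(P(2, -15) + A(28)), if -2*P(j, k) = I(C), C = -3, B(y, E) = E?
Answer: 1/35 ≈ 0.028571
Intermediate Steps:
A(J) = 6 + J
I(N) = -2 (I(N) = 4 - 1*6 = 4 - 6 = -2)
P(j, k) = 1 (P(j, k) = -½*(-2) = 1)
1/(P(2, -15) + A(28)) = 1/(1 + (6 + 28)) = 1/(1 + 34) = 1/35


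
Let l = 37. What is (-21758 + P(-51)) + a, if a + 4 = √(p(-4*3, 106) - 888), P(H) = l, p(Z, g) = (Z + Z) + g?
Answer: -21725 + I*√806 ≈ -21725.0 + 28.39*I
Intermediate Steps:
p(Z, g) = g + 2*Z (p(Z, g) = 2*Z + g = g + 2*Z)
P(H) = 37
a = -4 + I*√806 (a = -4 + √((106 + 2*(-4*3)) - 888) = -4 + √((106 + 2*(-12)) - 888) = -4 + √((106 - 24) - 888) = -4 + √(82 - 888) = -4 + √(-806) = -4 + I*√806 ≈ -4.0 + 28.39*I)
(-21758 + P(-51)) + a = (-21758 + 37) + (-4 + I*√806) = -21721 + (-4 + I*√806) = -21725 + I*√806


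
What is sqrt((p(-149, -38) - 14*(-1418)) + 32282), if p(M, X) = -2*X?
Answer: sqrt(52210) ≈ 228.50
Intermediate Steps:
sqrt((p(-149, -38) - 14*(-1418)) + 32282) = sqrt((-2*(-38) - 14*(-1418)) + 32282) = sqrt((76 + 19852) + 32282) = sqrt(19928 + 32282) = sqrt(52210)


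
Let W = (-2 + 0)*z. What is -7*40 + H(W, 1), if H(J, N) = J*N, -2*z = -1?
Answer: -281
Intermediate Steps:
z = 1/2 (z = -1/2*(-1) = 1/2 ≈ 0.50000)
W = -1 (W = (-2 + 0)*(1/2) = -2*1/2 = -1)
-7*40 + H(W, 1) = -7*40 - 1*1 = -280 - 1 = -281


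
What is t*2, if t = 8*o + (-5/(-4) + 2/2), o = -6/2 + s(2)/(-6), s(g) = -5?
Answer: -181/6 ≈ -30.167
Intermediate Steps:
o = -13/6 (o = -6/2 - 5/(-6) = -6*½ - 5*(-⅙) = -3 + ⅚ = -13/6 ≈ -2.1667)
t = -181/12 (t = 8*(-13/6) + (-5/(-4) + 2/2) = -52/3 + (-5*(-¼) + 2*(½)) = -52/3 + (5/4 + 1) = -52/3 + 9/4 = -181/12 ≈ -15.083)
t*2 = -181/12*2 = -181/6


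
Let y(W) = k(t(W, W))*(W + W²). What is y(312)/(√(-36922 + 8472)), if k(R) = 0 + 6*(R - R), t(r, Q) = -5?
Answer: 0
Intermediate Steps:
k(R) = 0 (k(R) = 0 + 6*0 = 0 + 0 = 0)
y(W) = 0 (y(W) = 0*(W + W²) = 0)
y(312)/(√(-36922 + 8472)) = 0/(√(-36922 + 8472)) = 0/(√(-28450)) = 0/((5*I*√1138)) = 0*(-I*√1138/5690) = 0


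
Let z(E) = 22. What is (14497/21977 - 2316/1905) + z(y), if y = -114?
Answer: 299258041/13955395 ≈ 21.444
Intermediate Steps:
(14497/21977 - 2316/1905) + z(y) = (14497/21977 - 2316/1905) + 22 = (14497*(1/21977) - 2316*1/1905) + 22 = (14497/21977 - 772/635) + 22 = -7760649/13955395 + 22 = 299258041/13955395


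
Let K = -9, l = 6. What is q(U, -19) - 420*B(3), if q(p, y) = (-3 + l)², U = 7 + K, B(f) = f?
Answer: -1251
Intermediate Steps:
U = -2 (U = 7 - 9 = -2)
q(p, y) = 9 (q(p, y) = (-3 + 6)² = 3² = 9)
q(U, -19) - 420*B(3) = 9 - 420*3 = 9 - 1260 = -1251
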